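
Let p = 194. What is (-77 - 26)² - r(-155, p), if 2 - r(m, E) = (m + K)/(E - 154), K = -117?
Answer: 53001/5 ≈ 10600.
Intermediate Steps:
r(m, E) = 2 - (-117 + m)/(-154 + E) (r(m, E) = 2 - (m - 117)/(E - 154) = 2 - (-117 + m)/(-154 + E))
(-77 - 26)² - r(-155, p) = (-77 - 26)² - (-191 - 1*(-155) + 2*194)/(-154 + 194) = (-103)² - (-191 + 155 + 388)/40 = 10609 - 352/40 = 10609 - 1*44/5 = 10609 - 44/5 = 53001/5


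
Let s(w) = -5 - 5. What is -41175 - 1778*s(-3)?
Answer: -23395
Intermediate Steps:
s(w) = -10
-41175 - 1778*s(-3) = -41175 - 1778*(-10) = -41175 - 1*(-17780) = -41175 + 17780 = -23395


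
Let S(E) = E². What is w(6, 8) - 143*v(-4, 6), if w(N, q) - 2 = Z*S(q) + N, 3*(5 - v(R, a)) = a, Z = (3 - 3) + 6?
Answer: -37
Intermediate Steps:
Z = 6 (Z = 0 + 6 = 6)
v(R, a) = 5 - a/3
w(N, q) = 2 + N + 6*q² (w(N, q) = 2 + (6*q² + N) = 2 + (N + 6*q²) = 2 + N + 6*q²)
w(6, 8) - 143*v(-4, 6) = (2 + 6 + 6*8²) - 143*(5 - ⅓*6) = (2 + 6 + 6*64) - 143*(5 - 2) = (2 + 6 + 384) - 143*3 = 392 - 429 = -37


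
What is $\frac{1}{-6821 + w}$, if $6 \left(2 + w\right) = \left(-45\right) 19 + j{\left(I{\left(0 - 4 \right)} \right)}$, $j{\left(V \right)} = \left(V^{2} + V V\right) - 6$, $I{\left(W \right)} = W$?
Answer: $- \frac{6}{41767} \approx -0.00014365$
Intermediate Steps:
$j{\left(V \right)} = -6 + 2 V^{2}$ ($j{\left(V \right)} = \left(V^{2} + V^{2}\right) - 6 = 2 V^{2} - 6 = -6 + 2 V^{2}$)
$w = - \frac{841}{6}$ ($w = -2 + \frac{\left(-45\right) 19 - \left(6 - 2 \left(0 - 4\right)^{2}\right)}{6} = -2 + \frac{-855 - \left(6 - 2 \left(-4\right)^{2}\right)}{6} = -2 + \frac{-855 + \left(-6 + 2 \cdot 16\right)}{6} = -2 + \frac{-855 + \left(-6 + 32\right)}{6} = -2 + \frac{-855 + 26}{6} = -2 + \frac{1}{6} \left(-829\right) = -2 - \frac{829}{6} = - \frac{841}{6} \approx -140.17$)
$\frac{1}{-6821 + w} = \frac{1}{-6821 - \frac{841}{6}} = \frac{1}{- \frac{41767}{6}} = - \frac{6}{41767}$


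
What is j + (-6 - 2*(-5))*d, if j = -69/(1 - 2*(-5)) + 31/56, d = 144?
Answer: 351293/616 ≈ 570.28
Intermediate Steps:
j = -3523/616 (j = -69/(1 + 10) + 31*(1/56) = -69/11 + 31/56 = -3523/616 ≈ -5.7192)
j + (-6 - 2*(-5))*d = -3523/616 + (-6 - 2*(-5))*144 = -3523/616 + (-6 + 10)*144 = -3523/616 + 4*144 = -3523/616 + 576 = 351293/616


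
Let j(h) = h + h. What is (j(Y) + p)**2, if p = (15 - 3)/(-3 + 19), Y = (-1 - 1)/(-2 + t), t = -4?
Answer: 289/144 ≈ 2.0069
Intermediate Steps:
Y = 1/3 (Y = (-1 - 1)/(-2 - 4) = -2/(-6) = -2*(-1/6) = 1/3 ≈ 0.33333)
j(h) = 2*h
p = 3/4 (p = 12/16 = 12*(1/16) = 3/4 ≈ 0.75000)
(j(Y) + p)**2 = (2*(1/3) + 3/4)**2 = (2/3 + 3/4)**2 = (17/12)**2 = 289/144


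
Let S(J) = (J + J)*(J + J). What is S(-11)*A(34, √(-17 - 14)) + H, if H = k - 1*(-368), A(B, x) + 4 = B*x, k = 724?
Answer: -844 + 16456*I*√31 ≈ -844.0 + 91623.0*I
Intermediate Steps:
S(J) = 4*J² (S(J) = (2*J)*(2*J) = 4*J²)
A(B, x) = -4 + B*x
H = 1092 (H = 724 - 1*(-368) = 724 + 368 = 1092)
S(-11)*A(34, √(-17 - 14)) + H = (4*(-11)²)*(-4 + 34*√(-17 - 14)) + 1092 = (4*121)*(-4 + 34*√(-31)) + 1092 = 484*(-4 + 34*(I*√31)) + 1092 = 484*(-4 + 34*I*√31) + 1092 = (-1936 + 16456*I*√31) + 1092 = -844 + 16456*I*√31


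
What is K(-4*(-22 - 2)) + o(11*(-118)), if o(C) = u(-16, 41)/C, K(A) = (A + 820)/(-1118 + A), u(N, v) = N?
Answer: -293154/331639 ≈ -0.88396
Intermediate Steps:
K(A) = (820 + A)/(-1118 + A)
o(C) = -16/C
K(-4*(-22 - 2)) + o(11*(-118)) = (820 - 4*(-22 - 2))/(-1118 - 4*(-22 - 2)) - 16/(11*(-118)) = (820 - 4*(-24))/(-1118 - 4*(-24)) - 16/(-1298) = (820 + 96)/(-1118 + 96) - 16*(-1/1298) = 916/(-1022) + 8/649 = -1/1022*916 + 8/649 = -458/511 + 8/649 = -293154/331639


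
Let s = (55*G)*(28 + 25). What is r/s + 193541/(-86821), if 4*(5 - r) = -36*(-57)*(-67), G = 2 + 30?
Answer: -1883618223/1012332860 ≈ -1.8607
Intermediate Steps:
G = 32
r = 34376 (r = 5 - (-36*(-57))*(-67)/4 = 5 - 513*(-67) = 5 - ¼*(-137484) = 5 + 34371 = 34376)
s = 93280 (s = (55*32)*(28 + 25) = 1760*53 = 93280)
r/s + 193541/(-86821) = 34376/93280 + 193541/(-86821) = 34376*(1/93280) + 193541*(-1/86821) = 4297/11660 - 193541/86821 = -1883618223/1012332860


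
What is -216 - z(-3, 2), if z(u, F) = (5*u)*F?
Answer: -186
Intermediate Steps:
z(u, F) = 5*F*u
-216 - z(-3, 2) = -216 - 5*2*(-3) = -216 - 1*(-30) = -216 + 30 = -186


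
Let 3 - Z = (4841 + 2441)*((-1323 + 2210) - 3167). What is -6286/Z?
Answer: -6286/16602963 ≈ -0.00037861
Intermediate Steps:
Z = 16602963 (Z = 3 - (4841 + 2441)*((-1323 + 2210) - 3167) = 3 - 7282*(887 - 3167) = 3 - 7282*(-2280) = 3 - 1*(-16602960) = 3 + 16602960 = 16602963)
-6286/Z = -6286/16602963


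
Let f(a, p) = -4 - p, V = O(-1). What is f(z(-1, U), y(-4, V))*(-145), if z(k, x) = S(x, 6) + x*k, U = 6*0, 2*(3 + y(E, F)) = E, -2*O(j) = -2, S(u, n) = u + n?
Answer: -145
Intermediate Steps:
S(u, n) = n + u
O(j) = 1 (O(j) = -1/2*(-2) = 1)
V = 1
y(E, F) = -3 + E/2
U = 0
z(k, x) = 6 + x + k*x (z(k, x) = (6 + x) + x*k = (6 + x) + k*x = 6 + x + k*x)
f(z(-1, U), y(-4, V))*(-145) = (-4 - (-3 + (1/2)*(-4)))*(-145) = (-4 - (-3 - 2))*(-145) = (-4 - 1*(-5))*(-145) = (-4 + 5)*(-145) = 1*(-145) = -145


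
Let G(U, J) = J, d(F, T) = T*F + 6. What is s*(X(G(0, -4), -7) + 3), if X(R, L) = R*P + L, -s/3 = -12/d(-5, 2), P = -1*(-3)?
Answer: 144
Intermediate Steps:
d(F, T) = 6 + F*T (d(F, T) = F*T + 6 = 6 + F*T)
P = 3
s = -9 (s = -(-36)/(6 - 5*2) = -(-36)/(6 - 10) = -(-36)/(-4) = -(-36)*(-1)/4 = -3*3 = -9)
X(R, L) = L + 3*R (X(R, L) = R*3 + L = 3*R + L = L + 3*R)
s*(X(G(0, -4), -7) + 3) = -9*((-7 + 3*(-4)) + 3) = -9*((-7 - 12) + 3) = -9*(-19 + 3) = -9*(-16) = 144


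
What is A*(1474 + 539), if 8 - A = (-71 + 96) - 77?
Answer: 120780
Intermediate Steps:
A = 60 (A = 8 - ((-71 + 96) - 77) = 8 - (25 - 77) = 8 - 1*(-52) = 8 + 52 = 60)
A*(1474 + 539) = 60*(1474 + 539) = 60*2013 = 120780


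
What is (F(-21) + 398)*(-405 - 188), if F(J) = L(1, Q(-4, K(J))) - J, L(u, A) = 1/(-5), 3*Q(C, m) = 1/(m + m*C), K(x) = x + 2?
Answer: -1241742/5 ≈ -2.4835e+5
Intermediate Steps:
K(x) = 2 + x
Q(C, m) = 1/(3*(m + C*m)) (Q(C, m) = 1/(3*(m + m*C)) = 1/(3*(m + C*m)))
L(u, A) = -⅕
F(J) = -⅕ - J
(F(-21) + 398)*(-405 - 188) = ((-⅕ - 1*(-21)) + 398)*(-405 - 188) = ((-⅕ + 21) + 398)*(-593) = (104/5 + 398)*(-593) = (2094/5)*(-593) = -1241742/5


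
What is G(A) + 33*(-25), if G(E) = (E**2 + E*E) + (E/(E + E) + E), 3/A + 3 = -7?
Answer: -41231/50 ≈ -824.62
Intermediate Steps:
A = -3/10 (A = 3/(-3 - 7) = 3/(-10) = 3*(-1/10) = -3/10 ≈ -0.30000)
G(E) = 1/2 + E + 2*E**2 (G(E) = (E**2 + E**2) + (E/((2*E)) + E) = 2*E**2 + ((1/(2*E))*E + E) = 2*E**2 + (1/2 + E) = 1/2 + E + 2*E**2)
G(A) + 33*(-25) = (1/2 - 3/10 + 2*(-3/10)**2) + 33*(-25) = (1/2 - 3/10 + 2*(9/100)) - 825 = (1/2 - 3/10 + 9/50) - 825 = 19/50 - 825 = -41231/50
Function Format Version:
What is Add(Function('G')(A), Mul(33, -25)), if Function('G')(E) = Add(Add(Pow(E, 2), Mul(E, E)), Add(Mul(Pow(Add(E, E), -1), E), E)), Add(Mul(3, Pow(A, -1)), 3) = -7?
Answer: Rational(-41231, 50) ≈ -824.62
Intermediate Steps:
A = Rational(-3, 10) (A = Mul(3, Pow(Add(-3, -7), -1)) = Mul(3, Pow(-10, -1)) = Mul(3, Rational(-1, 10)) = Rational(-3, 10) ≈ -0.30000)
Function('G')(E) = Add(Rational(1, 2), E, Mul(2, Pow(E, 2))) (Function('G')(E) = Add(Add(Pow(E, 2), Pow(E, 2)), Add(Mul(Pow(Mul(2, E), -1), E), E)) = Add(Mul(2, Pow(E, 2)), Add(Mul(Mul(Rational(1, 2), Pow(E, -1)), E), E)) = Add(Mul(2, Pow(E, 2)), Add(Rational(1, 2), E)) = Add(Rational(1, 2), E, Mul(2, Pow(E, 2))))
Add(Function('G')(A), Mul(33, -25)) = Add(Add(Rational(1, 2), Rational(-3, 10), Mul(2, Pow(Rational(-3, 10), 2))), Mul(33, -25)) = Add(Add(Rational(1, 2), Rational(-3, 10), Mul(2, Rational(9, 100))), -825) = Add(Add(Rational(1, 2), Rational(-3, 10), Rational(9, 50)), -825) = Add(Rational(19, 50), -825) = Rational(-41231, 50)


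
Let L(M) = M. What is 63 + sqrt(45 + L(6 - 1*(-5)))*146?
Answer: 63 + 292*sqrt(14) ≈ 1155.6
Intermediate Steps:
63 + sqrt(45 + L(6 - 1*(-5)))*146 = 63 + sqrt(45 + (6 - 1*(-5)))*146 = 63 + sqrt(45 + (6 + 5))*146 = 63 + sqrt(45 + 11)*146 = 63 + sqrt(56)*146 = 63 + (2*sqrt(14))*146 = 63 + 292*sqrt(14)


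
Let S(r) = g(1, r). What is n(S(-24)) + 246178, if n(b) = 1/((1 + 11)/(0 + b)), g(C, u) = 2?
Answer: 1477069/6 ≈ 2.4618e+5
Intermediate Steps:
S(r) = 2
n(b) = b/12 (n(b) = 1/(12/b) = b/12)
n(S(-24)) + 246178 = (1/12)*2 + 246178 = ⅙ + 246178 = 1477069/6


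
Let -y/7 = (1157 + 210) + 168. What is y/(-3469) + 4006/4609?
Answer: 63420519/15988621 ≈ 3.9666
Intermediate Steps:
y = -10745 (y = -7*((1157 + 210) + 168) = -7*(1367 + 168) = -7*1535 = -10745)
y/(-3469) + 4006/4609 = -10745/(-3469) + 4006/4609 = -10745*(-1/3469) + 4006*(1/4609) = 10745/3469 + 4006/4609 = 63420519/15988621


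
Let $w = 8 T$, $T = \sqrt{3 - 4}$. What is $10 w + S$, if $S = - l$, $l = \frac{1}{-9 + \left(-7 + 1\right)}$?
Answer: $\frac{1}{15} + 80 i \approx 0.066667 + 80.0 i$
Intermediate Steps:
$T = i$ ($T = \sqrt{-1} = i \approx 1.0 i$)
$l = - \frac{1}{15}$ ($l = \frac{1}{-9 - 6} = \frac{1}{-15} = - \frac{1}{15} \approx -0.066667$)
$w = 8 i \approx 8.0 i$
$S = \frac{1}{15}$ ($S = \left(-1\right) \left(- \frac{1}{15}\right) = \frac{1}{15} \approx 0.066667$)
$10 w + S = 10 \cdot 8 i + \frac{1}{15} = 80 i + \frac{1}{15} = \frac{1}{15} + 80 i$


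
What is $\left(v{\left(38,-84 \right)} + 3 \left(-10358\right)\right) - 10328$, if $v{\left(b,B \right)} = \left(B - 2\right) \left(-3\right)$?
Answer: $-41144$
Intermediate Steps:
$v{\left(b,B \right)} = 6 - 3 B$ ($v{\left(b,B \right)} = \left(-2 + B\right) \left(-3\right) = 6 - 3 B$)
$\left(v{\left(38,-84 \right)} + 3 \left(-10358\right)\right) - 10328 = \left(\left(6 - -252\right) + 3 \left(-10358\right)\right) - 10328 = \left(\left(6 + 252\right) - 31074\right) - 10328 = \left(258 - 31074\right) - 10328 = -30816 - 10328 = -41144$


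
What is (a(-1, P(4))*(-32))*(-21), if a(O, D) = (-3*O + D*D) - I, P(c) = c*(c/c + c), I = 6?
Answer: 266784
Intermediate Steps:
P(c) = c*(1 + c)
a(O, D) = -6 + D**2 - 3*O (a(O, D) = (-3*O + D*D) - 1*6 = (-3*O + D**2) - 6 = (D**2 - 3*O) - 6 = -6 + D**2 - 3*O)
(a(-1, P(4))*(-32))*(-21) = ((-6 + (4*(1 + 4))**2 - 3*(-1))*(-32))*(-21) = ((-6 + (4*5)**2 + 3)*(-32))*(-21) = ((-6 + 20**2 + 3)*(-32))*(-21) = ((-6 + 400 + 3)*(-32))*(-21) = (397*(-32))*(-21) = -12704*(-21) = 266784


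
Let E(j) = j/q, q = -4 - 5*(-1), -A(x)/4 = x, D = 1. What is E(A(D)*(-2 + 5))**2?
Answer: 144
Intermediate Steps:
A(x) = -4*x
q = 1 (q = -4 + 5 = 1)
E(j) = j (E(j) = j/1 = j*1 = j)
E(A(D)*(-2 + 5))**2 = ((-4*1)*(-2 + 5))**2 = (-4*3)**2 = (-12)**2 = 144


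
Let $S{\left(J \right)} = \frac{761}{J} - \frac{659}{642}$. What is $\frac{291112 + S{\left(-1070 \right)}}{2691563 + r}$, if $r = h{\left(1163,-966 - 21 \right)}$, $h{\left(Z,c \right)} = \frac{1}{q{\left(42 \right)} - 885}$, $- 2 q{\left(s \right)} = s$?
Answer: $\frac{141104055242}{1304627501195} \approx 0.10816$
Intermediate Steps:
$q{\left(s \right)} = - \frac{s}{2}$
$S{\left(J \right)} = - \frac{659}{642} + \frac{761}{J}$ ($S{\left(J \right)} = \frac{761}{J} - \frac{659}{642} = - \frac{659}{642} + \frac{761}{J}$)
$h{\left(Z,c \right)} = - \frac{1}{906}$ ($h{\left(Z,c \right)} = \frac{1}{\left(- \frac{1}{2}\right) 42 - 885} = \frac{1}{-21 - 885} = \frac{1}{-906} = - \frac{1}{906}$)
$r = - \frac{1}{906} \approx -0.0011038$
$\frac{291112 + S{\left(-1070 \right)}}{2691563 + r} = \frac{291112 - \left(\frac{659}{642} - \frac{761}{-1070}\right)}{2691563 - \frac{1}{906}} = \frac{291112 + \left(- \frac{659}{642} + 761 \left(- \frac{1}{1070}\right)\right)}{\frac{2438556077}{906}} = \left(291112 - \frac{2789}{1605}\right) \frac{906}{2438556077} = \frac{467231971}{1605} \cdot \frac{906}{2438556077} = \frac{141104055242}{1304627501195}$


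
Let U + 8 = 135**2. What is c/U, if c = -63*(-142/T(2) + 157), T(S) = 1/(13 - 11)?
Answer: 8001/18217 ≈ 0.43921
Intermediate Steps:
U = 18217 (U = -8 + 135**2 = -8 + 18225 = 18217)
T(S) = 1/2
c = 8001 (c = -63*(-142/1/2 + 157) = -63*(-142*2 + 157) = -63*(-284 + 157) = -63*(-127) = 8001)
c/U = 8001/18217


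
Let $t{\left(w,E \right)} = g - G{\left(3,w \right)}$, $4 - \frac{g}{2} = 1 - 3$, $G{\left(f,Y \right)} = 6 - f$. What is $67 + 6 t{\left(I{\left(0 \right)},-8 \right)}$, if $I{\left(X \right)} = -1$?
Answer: $121$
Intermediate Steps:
$g = 12$ ($g = 8 - 2 \left(1 - 3\right) = 8 - -4 = 8 + 4 = 12$)
$t{\left(w,E \right)} = 9$ ($t{\left(w,E \right)} = 12 - \left(6 - 3\right) = 12 - 3 = 9$)
$67 + 6 t{\left(I{\left(0 \right)},-8 \right)} = 67 + 6 \cdot 9 = 67 + 54 = 121$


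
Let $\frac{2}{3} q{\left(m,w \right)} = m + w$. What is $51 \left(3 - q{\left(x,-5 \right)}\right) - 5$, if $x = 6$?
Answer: $\frac{143}{2} \approx 71.5$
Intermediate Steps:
$q{\left(m,w \right)} = \frac{3 m}{2} + \frac{3 w}{2}$ ($q{\left(m,w \right)} = \frac{3 \left(m + w\right)}{2} = \frac{3 m}{2} + \frac{3 w}{2}$)
$51 \left(3 - q{\left(x,-5 \right)}\right) - 5 = 51 \left(3 - \left(\frac{3}{2} \cdot 6 + \frac{3}{2} \left(-5\right)\right)\right) - 5 = 51 \left(3 - \left(9 - \frac{15}{2}\right)\right) - 5 = 51 \left(3 - \frac{3}{2}\right) - 5 = 51 \cdot \frac{3}{2} - 5 = \frac{153}{2} - 5 = \frac{143}{2}$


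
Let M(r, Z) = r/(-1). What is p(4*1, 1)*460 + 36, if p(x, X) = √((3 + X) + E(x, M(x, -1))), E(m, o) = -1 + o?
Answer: 36 + 460*I ≈ 36.0 + 460.0*I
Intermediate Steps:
M(r, Z) = -r (M(r, Z) = r*(-1) = -r)
p(x, X) = √(2 + X - x) (p(x, X) = √((3 + X) + (-1 - x)) = √(2 + X - x))
p(4*1, 1)*460 + 36 = √(2 + 1 - 4)*460 + 36 = √(-1)*460 + 36 = I*460 + 36 = 460*I + 36 = 36 + 460*I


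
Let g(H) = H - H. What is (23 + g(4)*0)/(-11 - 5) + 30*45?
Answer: 21577/16 ≈ 1348.6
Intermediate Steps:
g(H) = 0
(23 + g(4)*0)/(-11 - 5) + 30*45 = (23 + 0*0)/(-11 - 5) + 30*45 = (23 + 0)/(-16) + 1350 = 23*(-1/16) + 1350 = -23/16 + 1350 = 21577/16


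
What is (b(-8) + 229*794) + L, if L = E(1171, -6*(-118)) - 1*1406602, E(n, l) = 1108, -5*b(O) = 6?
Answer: -6118346/5 ≈ -1.2237e+6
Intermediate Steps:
b(O) = -6/5 (b(O) = -1/5*6 = -6/5)
L = -1405494 (L = 1108 - 1*1406602 = 1108 - 1406602 = -1405494)
(b(-8) + 229*794) + L = (-6/5 + 229*794) - 1405494 = (-6/5 + 181826) - 1405494 = 909124/5 - 1405494 = -6118346/5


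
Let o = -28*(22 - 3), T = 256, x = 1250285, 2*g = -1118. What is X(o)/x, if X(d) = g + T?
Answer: -303/1250285 ≈ -0.00024234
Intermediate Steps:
g = -559 (g = (½)*(-1118) = -559)
o = -532 (o = -28*19 = -532)
X(d) = -303 (X(d) = -559 + 256 = -303)
X(o)/x = -303/1250285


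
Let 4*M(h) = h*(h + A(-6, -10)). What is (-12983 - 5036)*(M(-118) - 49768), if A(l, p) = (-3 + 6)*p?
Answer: 818098638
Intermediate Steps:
A(l, p) = 3*p
M(h) = h*(-30 + h)/4 (M(h) = (h*(h + 3*(-10)))/4 = (h*(h - 30))/4 = (h*(-30 + h))/4 = h*(-30 + h)/4)
(-12983 - 5036)*(M(-118) - 49768) = (-12983 - 5036)*((1/4)*(-118)*(-30 - 118) - 49768) = -18019*((1/4)*(-118)*(-148) - 49768) = -18019*(4366 - 49768) = -18019*(-45402) = 818098638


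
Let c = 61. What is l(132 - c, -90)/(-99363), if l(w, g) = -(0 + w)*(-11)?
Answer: -71/9033 ≈ -0.0078601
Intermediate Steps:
l(w, g) = 11*w (l(w, g) = -w*(-11) = 11*w)
l(132 - c, -90)/(-99363) = (11*(132 - 1*61))/(-99363) = (11*(132 - 61))*(-1/99363) = (11*71)*(-1/99363) = 781*(-1/99363) = -71/9033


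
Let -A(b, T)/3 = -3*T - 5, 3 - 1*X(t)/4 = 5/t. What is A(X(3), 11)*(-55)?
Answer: -6270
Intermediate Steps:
X(t) = 12 - 20/t
A(b, T) = 15 + 9*T (A(b, T) = -3*(-3*T - 5) = -3*(-5 - 3*T) = 15 + 9*T)
A(X(3), 11)*(-55) = (15 + 9*11)*(-55) = (15 + 99)*(-55) = 114*(-55) = -6270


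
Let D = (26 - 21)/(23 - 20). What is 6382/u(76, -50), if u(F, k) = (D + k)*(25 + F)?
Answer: -19146/14645 ≈ -1.3073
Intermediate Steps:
D = 5/3 ≈ 1.6667
u(F, k) = (25 + F)*(5/3 + k) (u(F, k) = (5/3 + k)*(25 + F) = (25 + F)*(5/3 + k))
6382/u(76, -50) = 6382/(125/3 + 25*(-50) + (5/3)*76 + 76*(-50)) = 6382/(125/3 - 1250 + 380/3 - 3800) = 6382/(-14645/3) = 6382*(-3/14645) = -19146/14645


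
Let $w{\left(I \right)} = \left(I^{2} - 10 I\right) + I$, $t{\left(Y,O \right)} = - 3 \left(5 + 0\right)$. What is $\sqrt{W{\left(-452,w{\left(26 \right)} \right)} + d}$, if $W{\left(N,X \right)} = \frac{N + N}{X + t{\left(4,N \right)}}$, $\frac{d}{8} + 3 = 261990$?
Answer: $\frac{8 \sqrt{5970972434}}{427} \approx 1447.7$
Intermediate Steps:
$t{\left(Y,O \right)} = -15$ ($t{\left(Y,O \right)} = \left(-3\right) 5 = -15$)
$d = 2095896$ ($d = -24 + 8 \cdot 261990 = -24 + 2095920 = 2095896$)
$w{\left(I \right)} = I^{2} - 9 I$
$W{\left(N,X \right)} = \frac{2 N}{-15 + X}$ ($W{\left(N,X \right)} = \frac{N + N}{X - 15} = \frac{2 N}{-15 + X}$)
$\sqrt{W{\left(-452,w{\left(26 \right)} \right)} + d} = \sqrt{2 \left(-452\right) \frac{1}{-15 + 26 \left(-9 + 26\right)} + 2095896} = \sqrt{2 \left(-452\right) \frac{1}{-15 + 26 \cdot 17} + 2095896} = \sqrt{2 \left(-452\right) \frac{1}{-15 + 442} + 2095896} = \sqrt{2 \left(-452\right) \frac{1}{427} + 2095896} = \sqrt{- \frac{904}{427} + 2095896} = \sqrt{\frac{894946688}{427}} = \frac{8 \sqrt{5970972434}}{427}$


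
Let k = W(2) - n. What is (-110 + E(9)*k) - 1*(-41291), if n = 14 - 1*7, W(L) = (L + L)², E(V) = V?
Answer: 41262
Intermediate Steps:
W(L) = 4*L² (W(L) = (2*L)² = 4*L²)
n = 7 (n = 14 - 7 = 7)
k = 9 (k = 4*2² - 1*7 = 4*4 - 7 = 16 - 7 = 9)
(-110 + E(9)*k) - 1*(-41291) = (-110 + 9*9) - 1*(-41291) = (-110 + 81) + 41291 = -29 + 41291 = 41262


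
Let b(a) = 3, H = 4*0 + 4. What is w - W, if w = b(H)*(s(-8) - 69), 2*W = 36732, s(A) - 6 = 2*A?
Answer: -18603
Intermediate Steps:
s(A) = 6 + 2*A
H = 4 (H = 0 + 4 = 4)
W = 18366 (W = (½)*36732 = 18366)
w = -237 (w = 3*((6 + 2*(-8)) - 69) = 3*((6 - 16) - 69) = 3*(-10 - 69) = 3*(-79) = -237)
w - W = -237 - 1*18366 = -237 - 18366 = -18603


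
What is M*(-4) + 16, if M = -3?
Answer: 28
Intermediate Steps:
M*(-4) + 16 = -3*(-4) + 16 = 12 + 16 = 28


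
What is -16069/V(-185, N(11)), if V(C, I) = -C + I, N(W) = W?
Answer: -16069/196 ≈ -81.985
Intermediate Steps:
V(C, I) = I - C
-16069/V(-185, N(11)) = -16069/(11 - 1*(-185)) = -16069/(11 + 185) = -16069/196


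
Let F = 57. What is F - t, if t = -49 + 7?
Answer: 99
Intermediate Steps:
t = -42
F - t = 57 - 1*(-42) = 57 + 42 = 99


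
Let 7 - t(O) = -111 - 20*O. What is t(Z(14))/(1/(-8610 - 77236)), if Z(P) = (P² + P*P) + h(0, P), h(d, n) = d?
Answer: -683162468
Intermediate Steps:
Z(P) = 2*P² (Z(P) = (P² + P*P) + 0 = (P² + P²) + 0 = 2*P² + 0 = 2*P²)
t(O) = 118 + 20*O (t(O) = 7 - (-111 - 20*O) = 7 + (111 + 20*O) = 118 + 20*O)
t(Z(14))/(1/(-8610 - 77236)) = (118 + 20*(2*14²))/(1/(-8610 - 77236)) = (118 + 20*(2*196))/(1/(-85846)) = (118 + 20*392)/(-1/85846) = (118 + 7840)*(-85846) = 7958*(-85846) = -683162468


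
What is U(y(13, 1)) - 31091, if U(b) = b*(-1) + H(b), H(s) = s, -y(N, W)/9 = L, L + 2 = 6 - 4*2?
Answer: -31091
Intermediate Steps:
L = -4 (L = -2 + (6 - 4*2) = -2 + (6 - 8) = -2 - 2 = -4)
y(N, W) = 36 (y(N, W) = -9*(-4) = 36)
U(b) = 0 (U(b) = b*(-1) + b = -b + b = 0)
U(y(13, 1)) - 31091 = 0 - 31091 = -31091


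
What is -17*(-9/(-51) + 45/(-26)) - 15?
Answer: 297/26 ≈ 11.423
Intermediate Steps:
-17*(-9/(-51) + 45/(-26)) - 15 = -17*(-9*(-1/51) + 45*(-1/26)) - 15 = -17*(3/17 - 45/26) - 15 = -17*(-687/442) - 15 = 687/26 - 15 = 297/26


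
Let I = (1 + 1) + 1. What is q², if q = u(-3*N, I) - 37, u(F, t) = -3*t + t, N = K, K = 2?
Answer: 1849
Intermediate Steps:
I = 3 (I = 2 + 1 = 3)
N = 2
u(F, t) = -2*t
q = -43 (q = -2*3 - 37 = -6 - 37 = -43)
q² = (-43)² = 1849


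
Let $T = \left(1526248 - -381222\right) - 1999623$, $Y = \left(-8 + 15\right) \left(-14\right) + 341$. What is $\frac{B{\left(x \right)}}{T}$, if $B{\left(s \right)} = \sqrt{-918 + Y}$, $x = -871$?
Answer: $- \frac{15 i \sqrt{3}}{92153} \approx - 0.00028193 i$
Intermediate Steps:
$Y = 243$ ($Y = 7 \left(-14\right) + 341 = -98 + 341 = 243$)
$B{\left(s \right)} = 15 i \sqrt{3}$ ($B{\left(s \right)} = \sqrt{-918 + 243} = \sqrt{-675} = 15 i \sqrt{3}$)
$T = -92153$ ($T = \left(1526248 + 381222\right) - 1999623 = 1907470 - 1999623 = -92153$)
$\frac{B{\left(x \right)}}{T} = \frac{15 i \sqrt{3}}{-92153} = 15 i \sqrt{3} \left(- \frac{1}{92153}\right) = - \frac{15 i \sqrt{3}}{92153}$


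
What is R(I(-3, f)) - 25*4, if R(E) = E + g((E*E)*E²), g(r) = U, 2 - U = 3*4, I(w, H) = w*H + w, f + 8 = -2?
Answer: -83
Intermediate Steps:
f = -10 (f = -8 - 2 = -10)
I(w, H) = w + H*w (I(w, H) = H*w + w = w + H*w)
U = -10 (U = 2 - 3*4 = 2 - 1*12 = 2 - 12 = -10)
g(r) = -10
R(E) = -10 + E (R(E) = E - 10 = -10 + E)
R(I(-3, f)) - 25*4 = (-10 - 3*(1 - 10)) - 25*4 = (-10 - 3*(-9)) - 100 = (-10 + 27) - 100 = 17 - 100 = -83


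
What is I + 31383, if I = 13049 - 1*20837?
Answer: 23595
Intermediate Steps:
I = -7788 (I = 13049 - 20837 = -7788)
I + 31383 = -7788 + 31383 = 23595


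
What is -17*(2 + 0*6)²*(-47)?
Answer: 3196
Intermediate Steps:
-17*(2 + 0*6)²*(-47) = -17*(2 + 0)²*(-47) = -17*2²*(-47) = -17*4*(-47) = -68*(-47) = 3196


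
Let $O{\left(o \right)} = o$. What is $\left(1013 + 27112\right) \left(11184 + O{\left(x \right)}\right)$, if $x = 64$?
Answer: $316350000$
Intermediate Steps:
$\left(1013 + 27112\right) \left(11184 + O{\left(x \right)}\right) = \left(1013 + 27112\right) \left(11184 + 64\right) = 28125 \cdot 11248 = 316350000$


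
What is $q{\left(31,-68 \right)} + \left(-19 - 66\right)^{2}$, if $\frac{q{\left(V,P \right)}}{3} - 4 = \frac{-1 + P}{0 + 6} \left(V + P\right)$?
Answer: $\frac{17027}{2} \approx 8513.5$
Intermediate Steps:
$q{\left(V,P \right)} = 12 + 3 \left(- \frac{1}{6} + \frac{P}{6}\right) \left(P + V\right)$ ($q{\left(V,P \right)} = 12 + 3 \frac{-1 + P}{0 + 6} \left(V + P\right) = 12 + 3 \frac{-1 + P}{6} \left(P + V\right) = 12 + 3 \left(-1 + P\right) \frac{1}{6} \left(P + V\right) = 12 + 3 \left(- \frac{1}{6} + \frac{P}{6}\right) \left(P + V\right)$)
$q{\left(31,-68 \right)} + \left(-19 - 66\right)^{2} = \left(12 + \frac{\left(-68\right)^{2}}{2} - -34 - \frac{31}{2} + \frac{1}{2} \left(-68\right) 31\right) + \left(-19 - 66\right)^{2} = \left(12 + \frac{1}{2} \cdot 4624 + 34 - \frac{31}{2} - 1054\right) + \left(-85\right)^{2} = \left(12 + 2312 + 34 - \frac{31}{2} - 1054\right) + 7225 = \frac{2577}{2} + 7225 = \frac{17027}{2}$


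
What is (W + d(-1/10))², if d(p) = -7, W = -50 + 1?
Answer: 3136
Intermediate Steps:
W = -49
(W + d(-1/10))² = (-49 - 7)² = (-56)² = 3136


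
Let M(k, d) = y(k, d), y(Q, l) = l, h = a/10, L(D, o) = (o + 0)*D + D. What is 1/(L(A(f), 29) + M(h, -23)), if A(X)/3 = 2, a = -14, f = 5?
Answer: 1/157 ≈ 0.0063694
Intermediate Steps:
A(X) = 6 (A(X) = 3*2 = 6)
L(D, o) = D + D*o (L(D, o) = o*D + D = D*o + D = D + D*o)
h = -7/5 (h = -14/10 = -14*⅒ = -7/5 ≈ -1.4000)
M(k, d) = d
1/(L(A(f), 29) + M(h, -23)) = 1/(6*(1 + 29) - 23) = 1/(6*30 - 23) = 1/(180 - 23) = 1/157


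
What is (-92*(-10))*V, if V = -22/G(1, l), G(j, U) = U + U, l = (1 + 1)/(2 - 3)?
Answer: 5060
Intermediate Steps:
l = -2 (l = 2/(-1) = 2*(-1) = -2)
G(j, U) = 2*U
V = 11/2 (V = -22/(2*(-2)) = -22/(-4) = -22*(-¼) = 11/2 ≈ 5.5000)
(-92*(-10))*V = -92*(-10)*(11/2) = -23*(-40)*(11/2) = 920*(11/2) = 5060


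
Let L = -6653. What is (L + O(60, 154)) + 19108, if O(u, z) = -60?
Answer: 12395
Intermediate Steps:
(L + O(60, 154)) + 19108 = (-6653 - 60) + 19108 = -6713 + 19108 = 12395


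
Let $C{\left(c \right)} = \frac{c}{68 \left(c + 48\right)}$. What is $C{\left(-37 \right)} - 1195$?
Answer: $- \frac{893897}{748} \approx -1195.0$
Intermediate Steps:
$C{\left(c \right)} = \frac{c}{3264 + 68 c}$ ($C{\left(c \right)} = \frac{c}{68 \left(48 + c\right)} = \frac{c}{3264 + 68 c}$)
$C{\left(-37 \right)} - 1195 = \frac{1}{68} \left(-37\right) \frac{1}{48 - 37} - 1195 = \frac{1}{68} \left(-37\right) \frac{1}{11} - 1195 = - \frac{37}{748} - 1195 = - \frac{893897}{748}$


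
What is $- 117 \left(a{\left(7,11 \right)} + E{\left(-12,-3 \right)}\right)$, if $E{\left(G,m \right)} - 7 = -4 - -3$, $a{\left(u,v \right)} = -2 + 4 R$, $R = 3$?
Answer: $-1872$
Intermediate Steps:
$a{\left(u,v \right)} = 10$ ($a{\left(u,v \right)} = -2 + 4 \cdot 3 = -2 + 12 = 10$)
$E{\left(G,m \right)} = 6$ ($E{\left(G,m \right)} = 7 - 1 = 6$)
$- 117 \left(a{\left(7,11 \right)} + E{\left(-12,-3 \right)}\right) = - 117 \left(10 + 6\right) = \left(-117\right) 16 = -1872$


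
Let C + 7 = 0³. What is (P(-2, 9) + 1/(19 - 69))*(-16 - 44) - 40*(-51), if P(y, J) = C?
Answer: 12306/5 ≈ 2461.2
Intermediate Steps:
C = -7 (C = -7 + 0³ = -7 + 0 = -7)
P(y, J) = -7
(P(-2, 9) + 1/(19 - 69))*(-16 - 44) - 40*(-51) = (-7 + 1/(19 - 69))*(-16 - 44) - 40*(-51) = (-7 + 1/(-50))*(-60) + 2040 = (-7 - 1/50)*(-60) + 2040 = -351/50*(-60) + 2040 = 2106/5 + 2040 = 12306/5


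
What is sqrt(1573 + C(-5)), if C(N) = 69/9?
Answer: sqrt(14226)/3 ≈ 39.758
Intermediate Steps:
C(N) = 23/3 (C(N) = 69*(1/9) = 23/3)
sqrt(1573 + C(-5)) = sqrt(1573 + 23/3) = sqrt(4742/3) = sqrt(14226)/3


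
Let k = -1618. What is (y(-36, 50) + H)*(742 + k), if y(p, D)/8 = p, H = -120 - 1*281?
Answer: 603564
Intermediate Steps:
H = -401 (H = -120 - 281 = -401)
y(p, D) = 8*p
(y(-36, 50) + H)*(742 + k) = (8*(-36) - 401)*(742 - 1618) = (-288 - 401)*(-876) = -689*(-876) = 603564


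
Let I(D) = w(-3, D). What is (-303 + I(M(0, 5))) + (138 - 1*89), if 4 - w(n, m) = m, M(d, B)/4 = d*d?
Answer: -250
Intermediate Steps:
M(d, B) = 4*d² (M(d, B) = 4*(d*d) = 4*d²)
w(n, m) = 4 - m
I(D) = 4 - D
(-303 + I(M(0, 5))) + (138 - 1*89) = (-303 + (4 - 4*0²)) + (138 - 1*89) = (-303 + (4 - 4*0)) + (138 - 89) = (-303 + (4 - 1*0)) + 49 = (-303 + (4 + 0)) + 49 = (-303 + 4) + 49 = -299 + 49 = -250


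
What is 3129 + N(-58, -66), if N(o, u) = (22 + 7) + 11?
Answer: 3169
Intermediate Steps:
N(o, u) = 40 (N(o, u) = 29 + 11 = 40)
3129 + N(-58, -66) = 3129 + 40 = 3169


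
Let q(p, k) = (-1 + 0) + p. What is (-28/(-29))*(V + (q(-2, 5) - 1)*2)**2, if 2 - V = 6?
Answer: 4032/29 ≈ 139.03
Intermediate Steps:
V = -4 (V = 2 - 1*6 = 2 - 6 = -4)
q(p, k) = -1 + p
(-28/(-29))*(V + (q(-2, 5) - 1)*2)**2 = (-28/(-29))*(-4 + ((-1 - 2) - 1)*2)**2 = (-1/29*(-28))*(-4 + (-3 - 1)*2)**2 = 28*(-4 - 4*2)**2/29 = 28*(-4 - 8)**2/29 = (28/29)*(-12)**2 = (28/29)*144 = 4032/29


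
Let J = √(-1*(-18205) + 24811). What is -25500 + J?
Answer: -25500 + 2*√10754 ≈ -25293.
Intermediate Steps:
J = 2*√10754 (J = √(18205 + 24811) = √43016 = 2*√10754 ≈ 207.40)
-25500 + J = -25500 + 2*√10754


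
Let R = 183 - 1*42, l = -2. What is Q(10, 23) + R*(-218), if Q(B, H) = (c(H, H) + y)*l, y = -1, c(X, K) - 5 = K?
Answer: -30792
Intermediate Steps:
c(X, K) = 5 + K
R = 141 (R = 183 - 42 = 141)
Q(B, H) = -8 - 2*H (Q(B, H) = ((5 + H) - 1)*(-2) = (4 + H)*(-2) = -8 - 2*H)
Q(10, 23) + R*(-218) = (-8 - 2*23) + 141*(-218) = (-8 - 46) - 30738 = -54 - 30738 = -30792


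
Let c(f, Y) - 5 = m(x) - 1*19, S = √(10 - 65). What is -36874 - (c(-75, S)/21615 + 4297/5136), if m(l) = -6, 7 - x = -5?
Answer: -272909774153/7400976 ≈ -36875.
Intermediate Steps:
x = 12 (x = 7 - 1*(-5) = 7 + 5 = 12)
S = I*√55 (S = √(-55) = I*√55 ≈ 7.4162*I)
c(f, Y) = -20 (c(f, Y) = 5 + (-6 - 1*19) = 5 + (-6 - 19) = 5 - 25 = -20)
-36874 - (c(-75, S)/21615 + 4297/5136) = -36874 - (-20/21615 + 4297/5136) = -36874 - (-20*1/21615 + 4297*(1/5136)) = -36874 - (-4/4323 + 4297/5136) = -36874 - 1*6185129/7400976 = -36874 - 6185129/7400976 = -272909774153/7400976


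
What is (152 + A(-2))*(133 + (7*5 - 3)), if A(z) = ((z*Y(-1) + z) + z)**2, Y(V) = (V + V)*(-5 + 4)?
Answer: 35640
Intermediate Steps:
Y(V) = -2*V (Y(V) = (2*V)*(-1) = -2*V)
A(z) = 16*z**2 (A(z) = ((z*(-2*(-1)) + z) + z)**2 = ((z*2 + z) + z)**2 = ((2*z + z) + z)**2 = (3*z + z)**2 = (4*z)**2 = 16*z**2)
(152 + A(-2))*(133 + (7*5 - 3)) = (152 + 16*(-2)**2)*(133 + (7*5 - 3)) = (152 + 16*4)*(133 + (35 - 3)) = (152 + 64)*(133 + 32) = 216*165 = 35640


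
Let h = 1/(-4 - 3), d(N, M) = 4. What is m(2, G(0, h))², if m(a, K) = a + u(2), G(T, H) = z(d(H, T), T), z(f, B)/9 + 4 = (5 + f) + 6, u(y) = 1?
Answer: 9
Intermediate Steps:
h = -⅐ (h = 1/(-7) = -⅐ ≈ -0.14286)
z(f, B) = 63 + 9*f (z(f, B) = -36 + 9*((5 + f) + 6) = -36 + 9*(11 + f) = -36 + (99 + 9*f) = 63 + 9*f)
G(T, H) = 99 (G(T, H) = 63 + 9*4 = 63 + 36 = 99)
m(a, K) = 1 + a (m(a, K) = a + 1 = 1 + a)
m(2, G(0, h))² = (1 + 2)² = 3² = 9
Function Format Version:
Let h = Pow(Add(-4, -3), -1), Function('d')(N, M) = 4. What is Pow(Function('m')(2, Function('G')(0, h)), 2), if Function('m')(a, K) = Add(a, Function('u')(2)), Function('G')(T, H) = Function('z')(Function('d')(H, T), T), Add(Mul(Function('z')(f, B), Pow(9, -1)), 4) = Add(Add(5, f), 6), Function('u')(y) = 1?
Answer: 9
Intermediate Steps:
h = Rational(-1, 7) (h = Pow(-7, -1) = Rational(-1, 7) ≈ -0.14286)
Function('z')(f, B) = Add(63, Mul(9, f)) (Function('z')(f, B) = Add(-36, Mul(9, Add(Add(5, f), 6))) = Add(-36, Mul(9, Add(11, f))) = Add(-36, Add(99, Mul(9, f))) = Add(63, Mul(9, f)))
Function('G')(T, H) = 99 (Function('G')(T, H) = Add(63, Mul(9, 4)) = Add(63, 36) = 99)
Function('m')(a, K) = Add(1, a) (Function('m')(a, K) = Add(a, 1) = Add(1, a))
Pow(Function('m')(2, Function('G')(0, h)), 2) = Pow(Add(1, 2), 2) = Pow(3, 2) = 9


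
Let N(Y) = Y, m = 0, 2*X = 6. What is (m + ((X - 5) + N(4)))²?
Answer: 4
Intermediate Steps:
X = 3 (X = (½)*6 = 3)
(m + ((X - 5) + N(4)))² = (0 + ((3 - 5) + 4))² = (0 + (-2 + 4))² = (0 + 2)² = 2² = 4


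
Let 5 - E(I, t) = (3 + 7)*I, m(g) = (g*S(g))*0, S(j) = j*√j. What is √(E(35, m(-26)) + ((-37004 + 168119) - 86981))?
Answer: √43789 ≈ 209.26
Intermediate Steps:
S(j) = j^(3/2)
m(g) = 0 (m(g) = (g*g^(3/2))*0 = g^(5/2)*0 = 0)
E(I, t) = 5 - 10*I (E(I, t) = 5 - (3 + 7)*I = 5 - 10*I)
√(E(35, m(-26)) + ((-37004 + 168119) - 86981)) = √((5 - 10*35) + ((-37004 + 168119) - 86981)) = √((5 - 350) + (131115 - 86981)) = √(-345 + 44134) = √43789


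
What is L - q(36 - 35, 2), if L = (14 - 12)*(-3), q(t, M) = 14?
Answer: -20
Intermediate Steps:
L = -6 (L = 2*(-3) = -6)
L - q(36 - 35, 2) = -6 - 1*14 = -6 - 14 = -20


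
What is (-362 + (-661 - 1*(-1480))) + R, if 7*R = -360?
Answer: 2839/7 ≈ 405.57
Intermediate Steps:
R = -360/7 (R = (⅐)*(-360) = -360/7 ≈ -51.429)
(-362 + (-661 - 1*(-1480))) + R = (-362 + (-661 - 1*(-1480))) - 360/7 = (-362 + (-661 + 1480)) - 360/7 = (-362 + 819) - 360/7 = 457 - 360/7 = 2839/7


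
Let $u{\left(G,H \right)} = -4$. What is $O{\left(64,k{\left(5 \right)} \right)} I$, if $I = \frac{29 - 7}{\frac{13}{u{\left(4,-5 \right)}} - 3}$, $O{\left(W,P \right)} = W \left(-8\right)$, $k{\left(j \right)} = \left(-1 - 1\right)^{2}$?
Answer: $\frac{45056}{25} \approx 1802.2$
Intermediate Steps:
$k{\left(j \right)} = 4$ ($k{\left(j \right)} = \left(-2\right)^{2} = 4$)
$O{\left(W,P \right)} = - 8 W$
$I = - \frac{88}{25}$ ($I = \frac{29 - 7}{\frac{13}{-4} - 3} = \frac{22}{13 \left(- \frac{1}{4}\right) - 3} = \frac{22}{- \frac{13}{4} - 3} = \frac{22}{- \frac{25}{4}} = 22 \left(- \frac{4}{25}\right) = - \frac{88}{25} \approx -3.52$)
$O{\left(64,k{\left(5 \right)} \right)} I = \left(-8\right) 64 \left(- \frac{88}{25}\right) = \left(-512\right) \left(- \frac{88}{25}\right) = \frac{45056}{25}$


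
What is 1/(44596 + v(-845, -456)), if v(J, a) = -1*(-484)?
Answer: 1/45080 ≈ 2.2183e-5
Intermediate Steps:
v(J, a) = 484
1/(44596 + v(-845, -456)) = 1/(44596 + 484) = 1/45080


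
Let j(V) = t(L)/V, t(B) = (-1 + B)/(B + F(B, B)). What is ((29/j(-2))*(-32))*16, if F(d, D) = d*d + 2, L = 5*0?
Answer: -59392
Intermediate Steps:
L = 0
F(d, D) = 2 + d**2 (F(d, D) = d**2 + 2 = 2 + d**2)
t(B) = (-1 + B)/(2 + B + B**2) (t(B) = (-1 + B)/(B + (2 + B**2)) = (-1 + B)/(2 + B + B**2))
j(V) = -1/(2*V) (j(V) = ((-1 + 0)/(2 + 0 + 0**2))/V = (-1/(2 + 0 + 0))/V = (-1/2)/V = ((1/2)*(-1))/V = -1/(2*V))
((29/j(-2))*(-32))*16 = ((29/((-1/2/(-2))))*(-32))*16 = ((29/((-1/2*(-1/2))))*(-32))*16 = ((29/(1/4))*(-32))*16 = ((29*4)*(-32))*16 = (116*(-32))*16 = -3712*16 = -59392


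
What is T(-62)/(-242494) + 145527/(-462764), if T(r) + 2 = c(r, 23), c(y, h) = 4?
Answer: -17645174933/56108746708 ≈ -0.31448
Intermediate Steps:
T(r) = 2 (T(r) = -2 + 4 = 2)
T(-62)/(-242494) + 145527/(-462764) = 2/(-242494) + 145527/(-462764) = 2*(-1/242494) + 145527*(-1/462764) = -1/121247 - 145527/462764 = -17645174933/56108746708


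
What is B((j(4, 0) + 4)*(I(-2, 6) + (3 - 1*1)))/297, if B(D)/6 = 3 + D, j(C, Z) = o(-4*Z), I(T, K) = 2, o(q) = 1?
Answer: 46/99 ≈ 0.46465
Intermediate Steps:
j(C, Z) = 1
B(D) = 18 + 6*D (B(D) = 6*(3 + D) = 18 + 6*D)
B((j(4, 0) + 4)*(I(-2, 6) + (3 - 1*1)))/297 = (18 + 6*((1 + 4)*(2 + (3 - 1*1))))/297 = (18 + 6*(5*(2 + (3 - 1))))/297 = (18 + 6*(5*(2 + 2)))/297 = (18 + 6*(5*4))/297 = (18 + 6*20)/297 = (18 + 120)/297 = (1/297)*138 = 46/99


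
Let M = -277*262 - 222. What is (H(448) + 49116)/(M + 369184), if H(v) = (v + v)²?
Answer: 212983/74097 ≈ 2.8744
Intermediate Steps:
H(v) = 4*v² (H(v) = (2*v)² = 4*v²)
M = -72796 (M = -72574 - 222 = -72796)
(H(448) + 49116)/(M + 369184) = (4*448² + 49116)/(-72796 + 369184) = (4*200704 + 49116)/296388 = (802816 + 49116)*(1/296388) = 851932*(1/296388) = 212983/74097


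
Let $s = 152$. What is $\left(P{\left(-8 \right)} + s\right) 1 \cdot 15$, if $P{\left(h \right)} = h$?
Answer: $2160$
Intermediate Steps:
$\left(P{\left(-8 \right)} + s\right) 1 \cdot 15 = \left(-8 + 152\right) 1 \cdot 15 = 144 \cdot 15 = 2160$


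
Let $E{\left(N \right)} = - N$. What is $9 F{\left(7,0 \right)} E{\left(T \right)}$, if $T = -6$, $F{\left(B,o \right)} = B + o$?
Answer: $378$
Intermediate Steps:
$9 F{\left(7,0 \right)} E{\left(T \right)} = 9 \left(7 + 0\right) \left(\left(-1\right) \left(-6\right)\right) = 9 \cdot 7 \cdot 6 = 63 \cdot 6 = 378$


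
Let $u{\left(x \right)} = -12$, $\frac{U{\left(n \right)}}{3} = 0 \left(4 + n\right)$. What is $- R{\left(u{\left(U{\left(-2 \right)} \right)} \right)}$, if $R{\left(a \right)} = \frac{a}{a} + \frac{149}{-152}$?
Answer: $- \frac{3}{152} \approx -0.019737$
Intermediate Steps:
$U{\left(n \right)} = 0$ ($U{\left(n \right)} = 3 \cdot 0 \left(4 + n\right) = 3 \cdot 0 = 0$)
$R{\left(a \right)} = \frac{3}{152}$ ($R{\left(a \right)} = 1 + 149 \left(- \frac{1}{152}\right) = 1 - \frac{149}{152} = \frac{3}{152}$)
$- R{\left(u{\left(U{\left(-2 \right)} \right)} \right)} = \left(-1\right) \frac{3}{152} = - \frac{3}{152}$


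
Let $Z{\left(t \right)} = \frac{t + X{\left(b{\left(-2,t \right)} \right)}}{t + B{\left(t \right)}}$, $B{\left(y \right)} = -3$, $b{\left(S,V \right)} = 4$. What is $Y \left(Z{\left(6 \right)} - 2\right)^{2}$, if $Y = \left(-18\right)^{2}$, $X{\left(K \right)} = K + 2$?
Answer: $1296$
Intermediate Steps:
$X{\left(K \right)} = 2 + K$
$Z{\left(t \right)} = \frac{6 + t}{-3 + t}$ ($Z{\left(t \right)} = \frac{t + \left(2 + 4\right)}{t - 3} = \frac{t + 6}{-3 + t} = \frac{6 + t}{-3 + t}$)
$Y = 324$
$Y \left(Z{\left(6 \right)} - 2\right)^{2} = 324 \left(\frac{6 + 6}{-3 + 6} - 2\right)^{2} = 324 \left(\frac{1}{3} \cdot 12 - 2\right)^{2} = 324 \left(4 - 2\right)^{2} = 324 \cdot 2^{2} = 324 \cdot 4 = 1296$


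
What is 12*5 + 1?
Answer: 61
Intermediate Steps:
12*5 + 1 = 60 + 1 = 61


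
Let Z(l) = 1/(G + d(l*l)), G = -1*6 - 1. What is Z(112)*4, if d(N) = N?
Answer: 4/12537 ≈ 0.00031906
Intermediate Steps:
G = -7 (G = -6 - 1 = -7)
Z(l) = 1/(-7 + l²) (Z(l) = 1/(-7 + l*l) = 1/(-7 + l²))
Z(112)*4 = 4/(-7 + 112²) = 4/(-7 + 12544) = 4/12537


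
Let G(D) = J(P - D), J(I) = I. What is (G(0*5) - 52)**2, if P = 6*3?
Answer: 1156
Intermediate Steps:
P = 18
G(D) = 18 - D
(G(0*5) - 52)**2 = ((18 - 0*5) - 52)**2 = ((18 - 1*0) - 52)**2 = ((18 + 0) - 52)**2 = (18 - 52)**2 = (-34)**2 = 1156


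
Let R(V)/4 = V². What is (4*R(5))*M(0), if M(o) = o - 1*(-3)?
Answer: 1200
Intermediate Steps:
M(o) = 3 + o (M(o) = o + 3 = 3 + o)
R(V) = 4*V²
(4*R(5))*M(0) = (4*(4*5²))*(3 + 0) = (4*(4*25))*3 = (4*100)*3 = 400*3 = 1200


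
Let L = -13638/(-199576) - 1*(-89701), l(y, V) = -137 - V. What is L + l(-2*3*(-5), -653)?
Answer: 9002580815/99788 ≈ 90217.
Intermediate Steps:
L = 8951090207/99788 (L = -13638*(-1/199576) + 89701 = 6819/99788 + 89701 = 8951090207/99788 ≈ 89701.)
L + l(-2*3*(-5), -653) = 8951090207/99788 + (-137 - 1*(-653)) = 8951090207/99788 + (-137 + 653) = 8951090207/99788 + 516 = 9002580815/99788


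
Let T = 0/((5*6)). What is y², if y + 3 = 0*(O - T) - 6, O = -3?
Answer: 81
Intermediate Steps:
T = 0 (T = 0/30 = 0*(1/30) = 0)
y = -9 (y = -3 + (0*(-3 - 1*0) - 6) = -3 + (0*(-3 + 0) - 6) = -3 + (0*(-3) - 6) = -3 + (0 - 6) = -3 - 6 = -9)
y² = (-9)² = 81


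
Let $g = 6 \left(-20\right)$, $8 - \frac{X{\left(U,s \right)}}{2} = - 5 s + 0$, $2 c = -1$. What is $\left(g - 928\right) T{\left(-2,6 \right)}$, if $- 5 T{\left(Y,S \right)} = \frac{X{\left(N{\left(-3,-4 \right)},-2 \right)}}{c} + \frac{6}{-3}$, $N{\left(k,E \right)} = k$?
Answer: $\frac{6288}{5} \approx 1257.6$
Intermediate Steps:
$c = - \frac{1}{2}$ ($c = \frac{1}{2} \left(-1\right) = - \frac{1}{2} \approx -0.5$)
$X{\left(U,s \right)} = 16 + 10 s$ ($X{\left(U,s \right)} = 16 - 2 \left(- 5 s + 0\right) = 16 - 2 \left(- 5 s\right) = 16 + 10 s$)
$T{\left(Y,S \right)} = - \frac{6}{5}$ ($T{\left(Y,S \right)} = - \frac{\frac{16 + 10 \left(-2\right)}{- \frac{1}{2}} + \frac{6}{-3}}{5} = - \frac{\left(16 - 20\right) \left(-2\right) + 6 \left(- \frac{1}{3}\right)}{5} = - \frac{\left(-4\right) \left(-2\right) - 2}{5} = - \frac{8 - 2}{5} = \left(- \frac{1}{5}\right) 6 = - \frac{6}{5}$)
$g = -120$
$\left(g - 928\right) T{\left(-2,6 \right)} = \left(-120 - 928\right) \left(- \frac{6}{5}\right) = \left(-1048\right) \left(- \frac{6}{5}\right) = \frac{6288}{5}$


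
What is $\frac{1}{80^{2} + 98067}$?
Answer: $\frac{1}{104467} \approx 9.5724 \cdot 10^{-6}$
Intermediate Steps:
$\frac{1}{80^{2} + 98067} = \frac{1}{6400 + 98067} = \frac{1}{104467}$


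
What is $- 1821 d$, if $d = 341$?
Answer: $-620961$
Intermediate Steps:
$- 1821 d = \left(-1821\right) 341 = -620961$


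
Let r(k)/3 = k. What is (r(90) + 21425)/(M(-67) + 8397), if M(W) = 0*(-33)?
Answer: 21695/8397 ≈ 2.5837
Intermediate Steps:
M(W) = 0
r(k) = 3*k
(r(90) + 21425)/(M(-67) + 8397) = (3*90 + 21425)/(0 + 8397) = (270 + 21425)/8397 = 21695*(1/8397) = 21695/8397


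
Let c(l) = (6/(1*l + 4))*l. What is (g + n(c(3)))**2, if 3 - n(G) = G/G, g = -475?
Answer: 223729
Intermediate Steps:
c(l) = 6*l/(4 + l) (c(l) = (6/(l + 4))*l = (6/(4 + l))*l = 6*l/(4 + l))
n(G) = 2 (n(G) = 3 - G/G = 3 - 1*1 = 3 - 1 = 2)
(g + n(c(3)))**2 = (-475 + 2)**2 = (-473)**2 = 223729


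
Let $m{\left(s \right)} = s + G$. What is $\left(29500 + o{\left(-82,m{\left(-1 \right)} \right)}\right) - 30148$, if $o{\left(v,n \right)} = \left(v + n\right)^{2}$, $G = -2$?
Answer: $6577$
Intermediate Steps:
$m{\left(s \right)} = -2 + s$ ($m{\left(s \right)} = s - 2 = -2 + s$)
$o{\left(v,n \right)} = \left(n + v\right)^{2}$
$\left(29500 + o{\left(-82,m{\left(-1 \right)} \right)}\right) - 30148 = \left(29500 + \left(\left(-2 - 1\right) - 82\right)^{2}\right) - 30148 = \left(29500 + \left(-3 - 82\right)^{2}\right) - 30148 = \left(29500 + \left(-85\right)^{2}\right) - 30148 = \left(29500 + 7225\right) - 30148 = 36725 - 30148 = 6577$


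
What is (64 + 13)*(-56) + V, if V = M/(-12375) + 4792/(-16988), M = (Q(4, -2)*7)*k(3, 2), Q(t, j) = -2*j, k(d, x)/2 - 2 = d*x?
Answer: -226640894906/52556625 ≈ -4312.3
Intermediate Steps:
k(d, x) = 4 + 2*d*x (k(d, x) = 4 + 2*(d*x) = 4 + 2*d*x)
M = 448 (M = (-2*(-2)*7)*(4 + 2*3*2) = (4*7)*(4 + 12) = 28*16 = 448)
V = -16727906/52556625 (V = 448/(-12375) + 4792/(-16988) = 448*(-1/12375) + 4792*(-1/16988) = -448/12375 - 1198/4247 = -16727906/52556625 ≈ -0.31828)
(64 + 13)*(-56) + V = (64 + 13)*(-56) - 16727906/52556625 = 77*(-56) - 16727906/52556625 = -4312 - 16727906/52556625 = -226640894906/52556625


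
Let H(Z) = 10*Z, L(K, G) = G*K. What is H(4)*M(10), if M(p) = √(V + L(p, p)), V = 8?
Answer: 240*√3 ≈ 415.69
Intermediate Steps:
M(p) = √(8 + p²) (M(p) = √(8 + p*p) = √(8 + p²))
H(4)*M(10) = (10*4)*√(8 + 10²) = 40*√(8 + 100) = 40*√108 = 40*(6*√3) = 240*√3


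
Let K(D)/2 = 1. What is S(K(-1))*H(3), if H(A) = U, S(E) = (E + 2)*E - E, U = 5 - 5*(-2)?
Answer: 90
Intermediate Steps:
K(D) = 2 (K(D) = 2*1 = 2)
U = 15 (U = 5 + 10 = 15)
S(E) = -E + E*(2 + E) (S(E) = (2 + E)*E - E = E*(2 + E) - E = -E + E*(2 + E))
H(A) = 15
S(K(-1))*H(3) = (2*(1 + 2))*15 = (2*3)*15 = 6*15 = 90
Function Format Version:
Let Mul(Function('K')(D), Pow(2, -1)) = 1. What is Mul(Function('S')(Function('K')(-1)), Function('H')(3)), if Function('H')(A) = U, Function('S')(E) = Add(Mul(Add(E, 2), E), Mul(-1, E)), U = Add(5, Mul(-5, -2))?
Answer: 90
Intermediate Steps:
Function('K')(D) = 2 (Function('K')(D) = Mul(2, 1) = 2)
U = 15 (U = Add(5, 10) = 15)
Function('S')(E) = Add(Mul(-1, E), Mul(E, Add(2, E))) (Function('S')(E) = Add(Mul(Add(2, E), E), Mul(-1, E)) = Add(Mul(E, Add(2, E)), Mul(-1, E)) = Add(Mul(-1, E), Mul(E, Add(2, E))))
Function('H')(A) = 15
Mul(Function('S')(Function('K')(-1)), Function('H')(3)) = Mul(Mul(2, Add(1, 2)), 15) = Mul(Mul(2, 3), 15) = Mul(6, 15) = 90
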